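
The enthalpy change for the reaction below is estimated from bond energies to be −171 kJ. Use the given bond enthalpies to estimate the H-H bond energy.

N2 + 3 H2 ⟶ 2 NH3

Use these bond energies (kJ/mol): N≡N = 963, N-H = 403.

Let D be the H-H bond energy.
Σ(broken) = 3×D + 1×963 = 963 + 3D
Σ(formed) = 6×403 = 2418
ΔH = Σ(broken) − Σ(formed) = (963 + 3D) − (2418) = −1455 + 3D
Setting this equal to −171 kJ gives 3D = 1284, so D = 428 kJ/mol.

D(H-H) ≈ 428 kJ/mol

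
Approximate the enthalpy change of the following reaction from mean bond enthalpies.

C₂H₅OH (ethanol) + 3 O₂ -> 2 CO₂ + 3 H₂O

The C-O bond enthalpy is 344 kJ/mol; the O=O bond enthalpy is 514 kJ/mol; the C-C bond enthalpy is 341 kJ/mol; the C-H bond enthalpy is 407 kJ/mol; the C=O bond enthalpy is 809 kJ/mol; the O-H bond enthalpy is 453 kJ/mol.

ΔH ≈ −1239 kJ

Bonds broken (reactants):
  C-C: 1 × 341 = 341
  C-H: 5 × 407 = 2035
  C-O: 1 × 344 = 344
  O-H: 1 × 453 = 453
  O=O: 3 × 514 = 1542
  Σ(broken) = 4715 kJ
Bonds formed (products):
  C=O: 4 × 809 = 3236
  O-H: 6 × 453 = 2718
  Σ(formed) = 5954 kJ
ΔH = Σ(broken) − Σ(formed) = 4715 − 5954 = −1239 kJ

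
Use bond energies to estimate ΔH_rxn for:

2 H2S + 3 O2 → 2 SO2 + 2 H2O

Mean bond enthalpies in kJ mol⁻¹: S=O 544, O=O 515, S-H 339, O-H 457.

ΔH ≈ −1103 kJ

Bonds broken (reactants):
  O=O: 3 × 515 = 1545
  S-H: 4 × 339 = 1356
  Σ(broken) = 2901 kJ
Bonds formed (products):
  O-H: 4 × 457 = 1828
  S=O: 4 × 544 = 2176
  Σ(formed) = 4004 kJ
ΔH = Σ(broken) − Σ(formed) = 2901 − 4004 = −1103 kJ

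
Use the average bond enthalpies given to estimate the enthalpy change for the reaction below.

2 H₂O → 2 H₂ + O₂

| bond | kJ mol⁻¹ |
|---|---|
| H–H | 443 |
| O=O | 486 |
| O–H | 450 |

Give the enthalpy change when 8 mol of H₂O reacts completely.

ΔH = +1712 kJ

Bonds broken (reactants):
  O–H: 4 × 450 = 1800
  Σ(broken) = 1800 kJ
Bonds formed (products):
  H–H: 2 × 443 = 886
  O=O: 1 × 486 = 486
  Σ(formed) = 1372 kJ
ΔH = Σ(broken) − Σ(formed) = 1800 − 1372 = +428 kJ
For 4× the reaction as written: 4 × (+428) = +1712 kJ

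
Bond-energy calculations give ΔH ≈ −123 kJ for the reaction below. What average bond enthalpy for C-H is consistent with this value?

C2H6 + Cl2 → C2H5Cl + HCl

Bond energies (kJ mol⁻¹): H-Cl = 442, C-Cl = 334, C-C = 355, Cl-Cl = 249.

Let D be the C-H bond energy.
Σ(broken) = 1×355 + 6×D + 1×249 = 604 + 6D
Σ(formed) = 1×355 + 1×334 + 5×D + 1×442 = 1131 + 5D
ΔH = Σ(broken) − Σ(formed) = (604 + 6D) − (1131 + 5D) = −527 + D
Setting this equal to −123 kJ gives D = 404 kJ/mol.

D(C-H) ≈ 404 kJ/mol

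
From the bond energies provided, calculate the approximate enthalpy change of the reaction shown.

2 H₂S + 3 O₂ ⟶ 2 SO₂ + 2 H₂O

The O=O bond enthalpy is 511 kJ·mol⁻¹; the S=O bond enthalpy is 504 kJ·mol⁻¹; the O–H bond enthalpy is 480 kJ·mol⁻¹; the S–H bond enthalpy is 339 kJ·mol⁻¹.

Bonds broken (reactants):
  O=O: 3 × 511 = 1533
  S–H: 4 × 339 = 1356
  Σ(broken) = 2889 kJ
Bonds formed (products):
  O–H: 4 × 480 = 1920
  S=O: 4 × 504 = 2016
  Σ(formed) = 3936 kJ
ΔH = Σ(broken) − Σ(formed) = 2889 − 3936 = −1047 kJ

ΔH ≈ −1047 kJ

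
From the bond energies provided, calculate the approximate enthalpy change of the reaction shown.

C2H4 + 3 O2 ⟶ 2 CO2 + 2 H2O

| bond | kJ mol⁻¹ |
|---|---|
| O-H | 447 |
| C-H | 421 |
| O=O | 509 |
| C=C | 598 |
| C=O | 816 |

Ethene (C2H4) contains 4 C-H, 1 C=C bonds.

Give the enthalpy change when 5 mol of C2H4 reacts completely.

ΔH = −6215 kJ

Bonds broken (reactants):
  C-H: 4 × 421 = 1684
  C=C: 1 × 598 = 598
  O=O: 3 × 509 = 1527
  Σ(broken) = 3809 kJ
Bonds formed (products):
  C=O: 4 × 816 = 3264
  O-H: 4 × 447 = 1788
  Σ(formed) = 5052 kJ
ΔH = Σ(broken) − Σ(formed) = 3809 − 5052 = −1243 kJ
For 5× the reaction as written: 5 × (−1243) = −6215 kJ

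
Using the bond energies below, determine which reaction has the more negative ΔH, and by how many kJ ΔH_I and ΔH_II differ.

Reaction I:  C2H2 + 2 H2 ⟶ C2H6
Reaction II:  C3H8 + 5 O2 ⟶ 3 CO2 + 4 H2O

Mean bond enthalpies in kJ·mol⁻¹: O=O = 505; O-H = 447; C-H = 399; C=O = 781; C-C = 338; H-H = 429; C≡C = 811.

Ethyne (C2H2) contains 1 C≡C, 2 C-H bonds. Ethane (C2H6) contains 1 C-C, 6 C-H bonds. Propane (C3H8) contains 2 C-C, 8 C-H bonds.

Reaction I:
  Bonds broken (reactants):
    C≡C: 1 × 811 = 811
    C-H: 2 × 399 = 798
    H-H: 2 × 429 = 858
    Σ(broken) = 2467 kJ
  Bonds formed (products):
    C-C: 1 × 338 = 338
    C-H: 6 × 399 = 2394
    Σ(formed) = 2732 kJ
  ΔH_I = 2467 − 2732 = −265 kJ
Reaction II:
  Bonds broken (reactants):
    C-C: 2 × 338 = 676
    C-H: 8 × 399 = 3192
    O=O: 5 × 505 = 2525
    Σ(broken) = 6393 kJ
  Bonds formed (products):
    C=O: 6 × 781 = 4686
    O-H: 8 × 447 = 3576
    Σ(formed) = 8262 kJ
  ΔH_II = 6393 − 8262 = −1869 kJ
ΔH_I − ΔH_II = +1604 kJ, so reaction II has the more negative ΔH; |ΔH_I − ΔH_II| = 1604 kJ.

Reaction II, by 1604 kJ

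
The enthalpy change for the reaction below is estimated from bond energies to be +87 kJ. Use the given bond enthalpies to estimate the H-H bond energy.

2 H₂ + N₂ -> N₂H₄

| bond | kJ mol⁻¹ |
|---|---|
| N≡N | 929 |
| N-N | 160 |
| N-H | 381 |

D(H-H) ≈ 421 kJ/mol

Let D be the H-H bond energy.
Σ(broken) = 2×D + 1×929 = 929 + 2D
Σ(formed) = 4×381 + 1×160 = 1684
ΔH = Σ(broken) − Σ(formed) = (929 + 2D) − (1684) = −755 + 2D
Setting this equal to +87 kJ gives 2D = 842, so D = 421 kJ/mol.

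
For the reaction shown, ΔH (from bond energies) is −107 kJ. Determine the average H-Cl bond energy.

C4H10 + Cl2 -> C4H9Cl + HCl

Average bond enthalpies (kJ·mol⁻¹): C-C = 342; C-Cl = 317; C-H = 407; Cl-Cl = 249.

Let D be the H-Cl bond energy.
Σ(broken) = 3×342 + 10×407 + 1×249 = 5345
Σ(formed) = 3×342 + 1×317 + 9×407 + 1×D = 5006 + D
ΔH = Σ(broken) − Σ(formed) = (5345) − (5006 + D) = +339 − D
Setting this equal to −107 kJ gives D = 446 kJ/mol.

D(H-Cl) ≈ 446 kJ/mol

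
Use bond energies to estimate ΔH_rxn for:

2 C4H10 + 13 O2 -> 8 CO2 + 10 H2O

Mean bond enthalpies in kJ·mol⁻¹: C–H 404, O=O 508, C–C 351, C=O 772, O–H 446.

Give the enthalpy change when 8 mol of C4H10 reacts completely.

Bonds broken (reactants):
  C–C: 6 × 351 = 2106
  C–H: 20 × 404 = 8080
  O=O: 13 × 508 = 6604
  Σ(broken) = 16790 kJ
Bonds formed (products):
  C=O: 16 × 772 = 12352
  O–H: 20 × 446 = 8920
  Σ(formed) = 21272 kJ
ΔH = Σ(broken) − Σ(formed) = 16790 − 21272 = −4482 kJ
For 4× the reaction as written: 4 × (−4482) = −17928 kJ

ΔH = −17928 kJ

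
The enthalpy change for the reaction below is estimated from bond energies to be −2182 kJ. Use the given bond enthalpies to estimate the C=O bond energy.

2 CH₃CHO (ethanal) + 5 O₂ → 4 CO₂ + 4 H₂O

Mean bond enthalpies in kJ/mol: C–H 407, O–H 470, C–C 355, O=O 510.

D(C=O) ≈ 823 kJ/mol

Let D be the C=O bond energy.
Σ(broken) = 2×355 + 8×407 + 2×D + 5×510 = 6516 + 2D
Σ(formed) = 8×D + 8×470 = 3760 + 8D
ΔH = Σ(broken) − Σ(formed) = (6516 + 2D) − (3760 + 8D) = +2756 − 6D
Setting this equal to −2182 kJ gives 6D = 4938, so D = 823 kJ/mol.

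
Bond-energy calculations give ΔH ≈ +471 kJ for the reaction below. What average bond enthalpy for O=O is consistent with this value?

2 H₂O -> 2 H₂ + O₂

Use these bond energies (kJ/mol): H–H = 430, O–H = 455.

Let D be the O=O bond energy.
Σ(broken) = 4×455 = 1820
Σ(formed) = 2×430 + 1×D = 860 + D
ΔH = Σ(broken) − Σ(formed) = (1820) − (860 + D) = +960 − D
Setting this equal to +471 kJ gives D = 489 kJ/mol.

D(O=O) ≈ 489 kJ/mol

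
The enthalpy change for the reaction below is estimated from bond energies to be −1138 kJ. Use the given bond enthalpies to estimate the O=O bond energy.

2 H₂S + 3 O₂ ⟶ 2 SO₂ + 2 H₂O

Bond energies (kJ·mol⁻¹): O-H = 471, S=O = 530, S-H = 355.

Let D be the O=O bond energy.
Σ(broken) = 3×D + 4×355 = 1420 + 3D
Σ(formed) = 4×471 + 4×530 = 4004
ΔH = Σ(broken) − Σ(formed) = (1420 + 3D) − (4004) = −2584 + 3D
Setting this equal to −1138 kJ gives 3D = 1446, so D = 482 kJ/mol.

D(O=O) ≈ 482 kJ/mol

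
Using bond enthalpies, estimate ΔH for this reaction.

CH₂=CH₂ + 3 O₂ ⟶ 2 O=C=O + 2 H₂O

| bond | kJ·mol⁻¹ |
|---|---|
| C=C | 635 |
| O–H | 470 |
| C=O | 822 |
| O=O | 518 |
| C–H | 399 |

Bonds broken (reactants):
  C–H: 4 × 399 = 1596
  C=C: 1 × 635 = 635
  O=O: 3 × 518 = 1554
  Σ(broken) = 3785 kJ
Bonds formed (products):
  C=O: 4 × 822 = 3288
  O–H: 4 × 470 = 1880
  Σ(formed) = 5168 kJ
ΔH = Σ(broken) − Σ(formed) = 3785 − 5168 = −1383 kJ

ΔH ≈ −1383 kJ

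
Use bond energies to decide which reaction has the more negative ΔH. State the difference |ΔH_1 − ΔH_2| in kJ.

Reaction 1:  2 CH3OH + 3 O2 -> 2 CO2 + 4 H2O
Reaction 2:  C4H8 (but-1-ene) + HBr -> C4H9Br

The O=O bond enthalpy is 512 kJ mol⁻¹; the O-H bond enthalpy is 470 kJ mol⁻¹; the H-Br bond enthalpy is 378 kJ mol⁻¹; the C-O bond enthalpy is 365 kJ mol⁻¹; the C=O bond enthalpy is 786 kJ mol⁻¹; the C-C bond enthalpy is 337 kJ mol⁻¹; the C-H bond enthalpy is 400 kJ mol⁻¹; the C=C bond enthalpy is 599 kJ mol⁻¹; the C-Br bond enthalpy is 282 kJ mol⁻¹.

Reaction 1:
  Bonds broken (reactants):
    C-H: 6 × 400 = 2400
    C-O: 2 × 365 = 730
    O-H: 2 × 470 = 940
    O=O: 3 × 512 = 1536
    Σ(broken) = 5606 kJ
  Bonds formed (products):
    C=O: 4 × 786 = 3144
    O-H: 8 × 470 = 3760
    Σ(formed) = 6904 kJ
  ΔH_1 = 5606 − 6904 = −1298 kJ
Reaction 2:
  Bonds broken (reactants):
    C-C: 2 × 337 = 674
    C-H: 8 × 400 = 3200
    C=C: 1 × 599 = 599
    H-Br: 1 × 378 = 378
    Σ(broken) = 4851 kJ
  Bonds formed (products):
    C-Br: 1 × 282 = 282
    C-C: 3 × 337 = 1011
    C-H: 9 × 400 = 3600
    Σ(formed) = 4893 kJ
  ΔH_2 = 4851 − 4893 = −42 kJ
ΔH_1 − ΔH_2 = −1256 kJ, so reaction 1 has the more negative ΔH; |ΔH_1 − ΔH_2| = 1256 kJ.

Reaction 1, by 1256 kJ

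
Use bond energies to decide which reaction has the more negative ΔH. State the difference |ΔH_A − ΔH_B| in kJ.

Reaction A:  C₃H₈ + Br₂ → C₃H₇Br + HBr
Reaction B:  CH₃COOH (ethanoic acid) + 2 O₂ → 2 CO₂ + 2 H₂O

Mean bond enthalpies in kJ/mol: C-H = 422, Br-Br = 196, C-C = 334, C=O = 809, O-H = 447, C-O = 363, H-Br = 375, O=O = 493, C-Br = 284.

Reaction B, by 778 kJ

Reaction A:
  Bonds broken (reactants):
    Br-Br: 1 × 196 = 196
    C-C: 2 × 334 = 668
    C-H: 8 × 422 = 3376
    Σ(broken) = 4240 kJ
  Bonds formed (products):
    C-Br: 1 × 284 = 284
    C-C: 2 × 334 = 668
    C-H: 7 × 422 = 2954
    H-Br: 1 × 375 = 375
    Σ(formed) = 4281 kJ
  ΔH_A = 4240 − 4281 = −41 kJ
Reaction B:
  Bonds broken (reactants):
    C-C: 1 × 334 = 334
    C-H: 3 × 422 = 1266
    C-O: 1 × 363 = 363
    C=O: 1 × 809 = 809
    O-H: 1 × 447 = 447
    O=O: 2 × 493 = 986
    Σ(broken) = 4205 kJ
  Bonds formed (products):
    C=O: 4 × 809 = 3236
    O-H: 4 × 447 = 1788
    Σ(formed) = 5024 kJ
  ΔH_B = 4205 − 5024 = −819 kJ
ΔH_A − ΔH_B = +778 kJ, so reaction B has the more negative ΔH; |ΔH_A − ΔH_B| = 778 kJ.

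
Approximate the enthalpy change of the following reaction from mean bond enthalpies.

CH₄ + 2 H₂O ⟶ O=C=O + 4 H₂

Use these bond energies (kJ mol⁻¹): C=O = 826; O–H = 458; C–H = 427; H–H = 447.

ΔH ≈ +100 kJ

Bonds broken (reactants):
  C–H: 4 × 427 = 1708
  O–H: 4 × 458 = 1832
  Σ(broken) = 3540 kJ
Bonds formed (products):
  C=O: 2 × 826 = 1652
  H–H: 4 × 447 = 1788
  Σ(formed) = 3440 kJ
ΔH = Σ(broken) − Σ(formed) = 3540 − 3440 = +100 kJ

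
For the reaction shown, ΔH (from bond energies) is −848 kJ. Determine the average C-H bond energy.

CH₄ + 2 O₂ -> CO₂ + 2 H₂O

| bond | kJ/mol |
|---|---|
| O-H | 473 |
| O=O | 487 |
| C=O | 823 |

Let D be the C-H bond energy.
Σ(broken) = 4×D + 2×487 = 974 + 4D
Σ(formed) = 2×823 + 4×473 = 3538
ΔH = Σ(broken) − Σ(formed) = (974 + 4D) − (3538) = −2564 + 4D
Setting this equal to −848 kJ gives 4D = 1716, so D = 429 kJ/mol.

D(C-H) ≈ 429 kJ/mol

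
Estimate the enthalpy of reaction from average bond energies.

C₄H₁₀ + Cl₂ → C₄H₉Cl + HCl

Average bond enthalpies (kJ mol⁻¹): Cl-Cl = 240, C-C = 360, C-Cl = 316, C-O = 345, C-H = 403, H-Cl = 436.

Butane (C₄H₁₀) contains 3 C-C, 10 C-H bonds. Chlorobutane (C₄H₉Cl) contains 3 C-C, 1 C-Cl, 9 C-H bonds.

Bonds broken (reactants):
  C-C: 3 × 360 = 1080
  C-H: 10 × 403 = 4030
  Cl-Cl: 1 × 240 = 240
  Σ(broken) = 5350 kJ
Bonds formed (products):
  C-C: 3 × 360 = 1080
  C-Cl: 1 × 316 = 316
  C-H: 9 × 403 = 3627
  H-Cl: 1 × 436 = 436
  Σ(formed) = 5459 kJ
ΔH = Σ(broken) − Σ(formed) = 5350 − 5459 = −109 kJ

ΔH ≈ −109 kJ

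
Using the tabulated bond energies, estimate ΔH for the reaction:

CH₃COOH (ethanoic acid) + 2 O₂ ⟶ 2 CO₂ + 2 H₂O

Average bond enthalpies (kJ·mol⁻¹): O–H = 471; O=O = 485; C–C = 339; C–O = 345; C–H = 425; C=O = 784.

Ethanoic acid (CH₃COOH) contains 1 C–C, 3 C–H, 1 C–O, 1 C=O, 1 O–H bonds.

Bonds broken (reactants):
  C–C: 1 × 339 = 339
  C–H: 3 × 425 = 1275
  C–O: 1 × 345 = 345
  C=O: 1 × 784 = 784
  O–H: 1 × 471 = 471
  O=O: 2 × 485 = 970
  Σ(broken) = 4184 kJ
Bonds formed (products):
  C=O: 4 × 784 = 3136
  O–H: 4 × 471 = 1884
  Σ(formed) = 5020 kJ
ΔH = Σ(broken) − Σ(formed) = 4184 − 5020 = −836 kJ

ΔH ≈ −836 kJ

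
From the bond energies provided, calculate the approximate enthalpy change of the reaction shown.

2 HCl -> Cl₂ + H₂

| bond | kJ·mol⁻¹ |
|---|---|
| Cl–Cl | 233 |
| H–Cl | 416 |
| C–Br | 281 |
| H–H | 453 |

Bonds broken (reactants):
  H–Cl: 2 × 416 = 832
  Σ(broken) = 832 kJ
Bonds formed (products):
  Cl–Cl: 1 × 233 = 233
  H–H: 1 × 453 = 453
  Σ(formed) = 686 kJ
ΔH = Σ(broken) − Σ(formed) = 832 − 686 = +146 kJ

ΔH ≈ +146 kJ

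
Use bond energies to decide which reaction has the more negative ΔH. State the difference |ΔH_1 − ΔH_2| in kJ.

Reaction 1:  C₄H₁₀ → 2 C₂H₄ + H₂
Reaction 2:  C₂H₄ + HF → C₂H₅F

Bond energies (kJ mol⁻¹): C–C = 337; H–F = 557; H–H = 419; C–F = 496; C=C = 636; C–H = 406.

Reaction 1:
  Bonds broken (reactants):
    C–C: 3 × 337 = 1011
    C–H: 10 × 406 = 4060
    Σ(broken) = 5071 kJ
  Bonds formed (products):
    C–H: 8 × 406 = 3248
    C=C: 2 × 636 = 1272
    H–H: 1 × 419 = 419
    Σ(formed) = 4939 kJ
  ΔH_1 = 5071 − 4939 = +132 kJ
Reaction 2:
  Bonds broken (reactants):
    C–H: 4 × 406 = 1624
    C=C: 1 × 636 = 636
    H–F: 1 × 557 = 557
    Σ(broken) = 2817 kJ
  Bonds formed (products):
    C–C: 1 × 337 = 337
    C–F: 1 × 496 = 496
    C–H: 5 × 406 = 2030
    Σ(formed) = 2863 kJ
  ΔH_2 = 2817 − 2863 = −46 kJ
ΔH_1 − ΔH_2 = +178 kJ, so reaction 2 has the more negative ΔH; |ΔH_1 − ΔH_2| = 178 kJ.

Reaction 2, by 178 kJ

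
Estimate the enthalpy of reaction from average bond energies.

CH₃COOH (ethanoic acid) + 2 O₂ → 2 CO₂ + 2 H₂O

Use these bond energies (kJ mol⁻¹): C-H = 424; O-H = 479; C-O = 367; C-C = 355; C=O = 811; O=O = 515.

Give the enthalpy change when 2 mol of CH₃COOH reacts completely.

ΔH = −1692 kJ

Bonds broken (reactants):
  C-C: 1 × 355 = 355
  C-H: 3 × 424 = 1272
  C-O: 1 × 367 = 367
  C=O: 1 × 811 = 811
  O-H: 1 × 479 = 479
  O=O: 2 × 515 = 1030
  Σ(broken) = 4314 kJ
Bonds formed (products):
  C=O: 4 × 811 = 3244
  O-H: 4 × 479 = 1916
  Σ(formed) = 5160 kJ
ΔH = Σ(broken) − Σ(formed) = 4314 − 5160 = −846 kJ
For 2× the reaction as written: 2 × (−846) = −1692 kJ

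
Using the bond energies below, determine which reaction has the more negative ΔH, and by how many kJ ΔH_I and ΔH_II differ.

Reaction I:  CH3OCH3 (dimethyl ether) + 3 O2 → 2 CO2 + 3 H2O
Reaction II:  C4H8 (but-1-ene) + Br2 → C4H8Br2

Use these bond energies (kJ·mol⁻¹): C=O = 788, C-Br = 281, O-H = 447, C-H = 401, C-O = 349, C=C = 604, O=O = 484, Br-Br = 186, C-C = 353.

Reaction I:
  Bonds broken (reactants):
    C-H: 6 × 401 = 2406
    C-O: 2 × 349 = 698
    O=O: 3 × 484 = 1452
    Σ(broken) = 4556 kJ
  Bonds formed (products):
    C=O: 4 × 788 = 3152
    O-H: 6 × 447 = 2682
    Σ(formed) = 5834 kJ
  ΔH_I = 4556 − 5834 = −1278 kJ
Reaction II:
  Bonds broken (reactants):
    Br-Br: 1 × 186 = 186
    C-C: 2 × 353 = 706
    C-H: 8 × 401 = 3208
    C=C: 1 × 604 = 604
    Σ(broken) = 4704 kJ
  Bonds formed (products):
    C-Br: 2 × 281 = 562
    C-C: 3 × 353 = 1059
    C-H: 8 × 401 = 3208
    Σ(formed) = 4829 kJ
  ΔH_II = 4704 − 4829 = −125 kJ
ΔH_I − ΔH_II = −1153 kJ, so reaction I has the more negative ΔH; |ΔH_I − ΔH_II| = 1153 kJ.

Reaction I, by 1153 kJ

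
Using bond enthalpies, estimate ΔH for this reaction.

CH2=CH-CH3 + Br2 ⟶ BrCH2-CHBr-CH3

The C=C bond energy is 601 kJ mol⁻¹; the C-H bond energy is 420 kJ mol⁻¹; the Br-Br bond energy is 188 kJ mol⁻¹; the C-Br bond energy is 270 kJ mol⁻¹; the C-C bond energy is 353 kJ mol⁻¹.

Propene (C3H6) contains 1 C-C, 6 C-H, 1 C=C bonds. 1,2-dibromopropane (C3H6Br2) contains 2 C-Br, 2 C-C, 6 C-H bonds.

Bonds broken (reactants):
  Br-Br: 1 × 188 = 188
  C-C: 1 × 353 = 353
  C-H: 6 × 420 = 2520
  C=C: 1 × 601 = 601
  Σ(broken) = 3662 kJ
Bonds formed (products):
  C-Br: 2 × 270 = 540
  C-C: 2 × 353 = 706
  C-H: 6 × 420 = 2520
  Σ(formed) = 3766 kJ
ΔH = Σ(broken) − Σ(formed) = 3662 − 3766 = −104 kJ

ΔH ≈ −104 kJ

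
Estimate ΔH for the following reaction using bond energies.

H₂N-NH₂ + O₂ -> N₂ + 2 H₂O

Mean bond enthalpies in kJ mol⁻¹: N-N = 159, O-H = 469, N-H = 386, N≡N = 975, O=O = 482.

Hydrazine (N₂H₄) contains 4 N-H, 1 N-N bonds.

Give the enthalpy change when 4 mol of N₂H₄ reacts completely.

ΔH = −2664 kJ

Bonds broken (reactants):
  N-H: 4 × 386 = 1544
  N-N: 1 × 159 = 159
  O=O: 1 × 482 = 482
  Σ(broken) = 2185 kJ
Bonds formed (products):
  N≡N: 1 × 975 = 975
  O-H: 4 × 469 = 1876
  Σ(formed) = 2851 kJ
ΔH = Σ(broken) − Σ(formed) = 2185 − 2851 = −666 kJ
For 4× the reaction as written: 4 × (−666) = −2664 kJ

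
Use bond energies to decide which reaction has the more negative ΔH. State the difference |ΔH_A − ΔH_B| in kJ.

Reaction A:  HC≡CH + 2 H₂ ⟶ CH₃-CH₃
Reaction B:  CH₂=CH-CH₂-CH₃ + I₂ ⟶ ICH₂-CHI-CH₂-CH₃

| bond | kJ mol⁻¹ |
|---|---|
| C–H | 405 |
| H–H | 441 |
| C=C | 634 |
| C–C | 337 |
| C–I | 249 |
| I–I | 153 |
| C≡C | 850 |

Reaction A, by 177 kJ

Reaction A:
  Bonds broken (reactants):
    C≡C: 1 × 850 = 850
    C–H: 2 × 405 = 810
    H–H: 2 × 441 = 882
    Σ(broken) = 2542 kJ
  Bonds formed (products):
    C–C: 1 × 337 = 337
    C–H: 6 × 405 = 2430
    Σ(formed) = 2767 kJ
  ΔH_A = 2542 − 2767 = −225 kJ
Reaction B:
  Bonds broken (reactants):
    C–C: 2 × 337 = 674
    C–H: 8 × 405 = 3240
    C=C: 1 × 634 = 634
    I–I: 1 × 153 = 153
    Σ(broken) = 4701 kJ
  Bonds formed (products):
    C–C: 3 × 337 = 1011
    C–H: 8 × 405 = 3240
    C–I: 2 × 249 = 498
    Σ(formed) = 4749 kJ
  ΔH_B = 4701 − 4749 = −48 kJ
ΔH_A − ΔH_B = −177 kJ, so reaction A has the more negative ΔH; |ΔH_A − ΔH_B| = 177 kJ.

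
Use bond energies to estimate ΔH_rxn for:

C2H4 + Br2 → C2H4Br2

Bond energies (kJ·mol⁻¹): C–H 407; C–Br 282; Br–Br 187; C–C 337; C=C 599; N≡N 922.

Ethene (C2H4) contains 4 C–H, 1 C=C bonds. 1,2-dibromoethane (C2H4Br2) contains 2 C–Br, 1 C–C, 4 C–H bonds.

Bonds broken (reactants):
  Br–Br: 1 × 187 = 187
  C–H: 4 × 407 = 1628
  C=C: 1 × 599 = 599
  Σ(broken) = 2414 kJ
Bonds formed (products):
  C–Br: 2 × 282 = 564
  C–C: 1 × 337 = 337
  C–H: 4 × 407 = 1628
  Σ(formed) = 2529 kJ
ΔH = Σ(broken) − Σ(formed) = 2414 − 2529 = −115 kJ

ΔH ≈ −115 kJ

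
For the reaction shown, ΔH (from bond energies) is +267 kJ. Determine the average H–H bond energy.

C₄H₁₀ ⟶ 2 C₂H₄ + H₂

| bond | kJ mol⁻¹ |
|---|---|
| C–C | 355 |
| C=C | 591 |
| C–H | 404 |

D(H–H) ≈ 424 kJ/mol

Let D be the H–H bond energy.
Σ(broken) = 3×355 + 10×404 = 5105
Σ(formed) = 8×404 + 2×591 + 1×D = 4414 + D
ΔH = Σ(broken) − Σ(formed) = (5105) − (4414 + D) = +691 − D
Setting this equal to +267 kJ gives D = 424 kJ/mol.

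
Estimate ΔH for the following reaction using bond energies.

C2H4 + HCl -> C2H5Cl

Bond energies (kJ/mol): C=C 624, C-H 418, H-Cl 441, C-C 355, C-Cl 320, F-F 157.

Bonds broken (reactants):
  C-H: 4 × 418 = 1672
  C=C: 1 × 624 = 624
  H-Cl: 1 × 441 = 441
  Σ(broken) = 2737 kJ
Bonds formed (products):
  C-C: 1 × 355 = 355
  C-Cl: 1 × 320 = 320
  C-H: 5 × 418 = 2090
  Σ(formed) = 2765 kJ
ΔH = Σ(broken) − Σ(formed) = 2737 − 2765 = −28 kJ

ΔH ≈ −28 kJ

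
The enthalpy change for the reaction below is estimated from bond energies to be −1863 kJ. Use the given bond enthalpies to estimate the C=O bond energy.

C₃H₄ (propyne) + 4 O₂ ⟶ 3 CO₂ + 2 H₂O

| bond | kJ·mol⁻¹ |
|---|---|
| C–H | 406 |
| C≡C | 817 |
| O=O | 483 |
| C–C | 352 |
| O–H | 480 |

Let D be the C=O bond energy.
Σ(broken) = 1×817 + 1×352 + 4×406 + 4×483 = 4725
Σ(formed) = 6×D + 4×480 = 1920 + 6D
ΔH = Σ(broken) − Σ(formed) = (4725) − (1920 + 6D) = +2805 − 6D
Setting this equal to −1863 kJ gives 6D = 4668, so D = 778 kJ/mol.

D(C=O) ≈ 778 kJ/mol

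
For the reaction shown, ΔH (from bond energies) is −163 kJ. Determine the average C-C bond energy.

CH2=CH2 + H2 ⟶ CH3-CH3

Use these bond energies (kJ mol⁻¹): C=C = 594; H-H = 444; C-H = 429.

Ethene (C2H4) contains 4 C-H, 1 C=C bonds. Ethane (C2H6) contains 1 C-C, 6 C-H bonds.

D(C-C) ≈ 343 kJ/mol

Let D be the C-C bond energy.
Σ(broken) = 4×429 + 1×594 + 1×444 = 2754
Σ(formed) = 1×D + 6×429 = 2574 + D
ΔH = Σ(broken) − Σ(formed) = (2754) − (2574 + D) = +180 − D
Setting this equal to −163 kJ gives D = 343 kJ/mol.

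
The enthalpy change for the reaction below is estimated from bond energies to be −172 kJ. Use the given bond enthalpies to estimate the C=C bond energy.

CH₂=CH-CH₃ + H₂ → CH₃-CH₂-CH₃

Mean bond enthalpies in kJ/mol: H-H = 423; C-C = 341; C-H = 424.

Let D be the C=C bond energy.
Σ(broken) = 1×341 + 6×424 + 1×D + 1×423 = 3308 + D
Σ(formed) = 2×341 + 8×424 = 4074
ΔH = Σ(broken) − Σ(formed) = (3308 + D) − (4074) = −766 + D
Setting this equal to −172 kJ gives D = 594 kJ/mol.

D(C=C) ≈ 594 kJ/mol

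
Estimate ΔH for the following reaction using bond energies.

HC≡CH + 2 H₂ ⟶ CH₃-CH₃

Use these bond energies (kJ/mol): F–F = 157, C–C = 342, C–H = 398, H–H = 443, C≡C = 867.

ΔH ≈ −181 kJ

Bonds broken (reactants):
  C≡C: 1 × 867 = 867
  C–H: 2 × 398 = 796
  H–H: 2 × 443 = 886
  Σ(broken) = 2549 kJ
Bonds formed (products):
  C–C: 1 × 342 = 342
  C–H: 6 × 398 = 2388
  Σ(formed) = 2730 kJ
ΔH = Σ(broken) − Σ(formed) = 2549 − 2730 = −181 kJ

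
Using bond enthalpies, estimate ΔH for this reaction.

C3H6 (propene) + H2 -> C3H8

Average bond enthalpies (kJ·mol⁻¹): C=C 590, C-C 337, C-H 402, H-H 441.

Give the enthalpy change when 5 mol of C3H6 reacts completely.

Bonds broken (reactants):
  C-C: 1 × 337 = 337
  C-H: 6 × 402 = 2412
  C=C: 1 × 590 = 590
  H-H: 1 × 441 = 441
  Σ(broken) = 3780 kJ
Bonds formed (products):
  C-C: 2 × 337 = 674
  C-H: 8 × 402 = 3216
  Σ(formed) = 3890 kJ
ΔH = Σ(broken) − Σ(formed) = 3780 − 3890 = −110 kJ
For 5× the reaction as written: 5 × (−110) = −550 kJ

ΔH = −550 kJ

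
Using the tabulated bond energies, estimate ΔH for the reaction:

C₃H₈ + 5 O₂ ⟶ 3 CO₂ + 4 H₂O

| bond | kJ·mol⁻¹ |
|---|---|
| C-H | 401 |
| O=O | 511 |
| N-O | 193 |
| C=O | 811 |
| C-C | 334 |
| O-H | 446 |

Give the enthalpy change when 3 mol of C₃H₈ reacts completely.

Bonds broken (reactants):
  C-C: 2 × 334 = 668
  C-H: 8 × 401 = 3208
  O=O: 5 × 511 = 2555
  Σ(broken) = 6431 kJ
Bonds formed (products):
  C=O: 6 × 811 = 4866
  O-H: 8 × 446 = 3568
  Σ(formed) = 8434 kJ
ΔH = Σ(broken) − Σ(formed) = 6431 − 8434 = −2003 kJ
For 3× the reaction as written: 3 × (−2003) = −6009 kJ

ΔH = −6009 kJ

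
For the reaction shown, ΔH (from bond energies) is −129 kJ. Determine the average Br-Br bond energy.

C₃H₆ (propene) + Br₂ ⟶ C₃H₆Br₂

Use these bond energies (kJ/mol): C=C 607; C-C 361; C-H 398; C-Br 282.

Let D be the Br-Br bond energy.
Σ(broken) = 1×D + 1×361 + 6×398 + 1×607 = 3356 + D
Σ(formed) = 2×282 + 2×361 + 6×398 = 3674
ΔH = Σ(broken) − Σ(formed) = (3356 + D) − (3674) = −318 + D
Setting this equal to −129 kJ gives D = 189 kJ/mol.

D(Br-Br) ≈ 189 kJ/mol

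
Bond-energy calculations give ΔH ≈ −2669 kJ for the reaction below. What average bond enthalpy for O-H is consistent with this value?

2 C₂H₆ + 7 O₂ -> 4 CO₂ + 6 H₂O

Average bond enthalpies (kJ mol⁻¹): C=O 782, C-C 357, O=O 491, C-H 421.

D(O-H) ≈ 468 kJ/mol

Let D be the O-H bond energy.
Σ(broken) = 2×357 + 12×421 + 7×491 = 9203
Σ(formed) = 8×782 + 12×D = 6256 + 12D
ΔH = Σ(broken) − Σ(formed) = (9203) − (6256 + 12D) = +2947 − 12D
Setting this equal to −2669 kJ gives 12D = 5616, so D = 468 kJ/mol.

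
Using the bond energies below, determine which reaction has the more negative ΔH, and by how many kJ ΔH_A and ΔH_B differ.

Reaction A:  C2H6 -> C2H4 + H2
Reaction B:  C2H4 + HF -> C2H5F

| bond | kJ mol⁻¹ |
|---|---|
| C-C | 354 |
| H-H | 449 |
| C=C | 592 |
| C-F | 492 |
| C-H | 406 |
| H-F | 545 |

Reaction B, by 240 kJ

Reaction A:
  Bonds broken (reactants):
    C-C: 1 × 354 = 354
    C-H: 6 × 406 = 2436
    Σ(broken) = 2790 kJ
  Bonds formed (products):
    C-H: 4 × 406 = 1624
    C=C: 1 × 592 = 592
    H-H: 1 × 449 = 449
    Σ(formed) = 2665 kJ
  ΔH_A = 2790 − 2665 = +125 kJ
Reaction B:
  Bonds broken (reactants):
    C-H: 4 × 406 = 1624
    C=C: 1 × 592 = 592
    H-F: 1 × 545 = 545
    Σ(broken) = 2761 kJ
  Bonds formed (products):
    C-C: 1 × 354 = 354
    C-F: 1 × 492 = 492
    C-H: 5 × 406 = 2030
    Σ(formed) = 2876 kJ
  ΔH_B = 2761 − 2876 = −115 kJ
ΔH_A − ΔH_B = +240 kJ, so reaction B has the more negative ΔH; |ΔH_A − ΔH_B| = 240 kJ.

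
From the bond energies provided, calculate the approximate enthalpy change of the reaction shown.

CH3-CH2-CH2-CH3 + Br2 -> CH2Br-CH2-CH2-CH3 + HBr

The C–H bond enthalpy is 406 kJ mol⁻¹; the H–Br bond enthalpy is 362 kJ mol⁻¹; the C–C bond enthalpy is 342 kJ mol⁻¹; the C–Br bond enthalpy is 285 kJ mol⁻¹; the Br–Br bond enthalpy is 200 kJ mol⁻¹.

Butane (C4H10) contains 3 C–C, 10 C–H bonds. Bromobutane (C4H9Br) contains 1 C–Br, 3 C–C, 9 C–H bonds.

ΔH ≈ −41 kJ

Bonds broken (reactants):
  Br–Br: 1 × 200 = 200
  C–C: 3 × 342 = 1026
  C–H: 10 × 406 = 4060
  Σ(broken) = 5286 kJ
Bonds formed (products):
  C–Br: 1 × 285 = 285
  C–C: 3 × 342 = 1026
  C–H: 9 × 406 = 3654
  H–Br: 1 × 362 = 362
  Σ(formed) = 5327 kJ
ΔH = Σ(broken) − Σ(formed) = 5286 − 5327 = −41 kJ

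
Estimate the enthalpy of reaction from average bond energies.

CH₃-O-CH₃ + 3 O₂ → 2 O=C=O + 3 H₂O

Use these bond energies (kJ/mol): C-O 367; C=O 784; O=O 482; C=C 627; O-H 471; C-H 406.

Bonds broken (reactants):
  C-H: 6 × 406 = 2436
  C-O: 2 × 367 = 734
  O=O: 3 × 482 = 1446
  Σ(broken) = 4616 kJ
Bonds formed (products):
  C=O: 4 × 784 = 3136
  O-H: 6 × 471 = 2826
  Σ(formed) = 5962 kJ
ΔH = Σ(broken) − Σ(formed) = 4616 − 5962 = −1346 kJ

ΔH ≈ −1346 kJ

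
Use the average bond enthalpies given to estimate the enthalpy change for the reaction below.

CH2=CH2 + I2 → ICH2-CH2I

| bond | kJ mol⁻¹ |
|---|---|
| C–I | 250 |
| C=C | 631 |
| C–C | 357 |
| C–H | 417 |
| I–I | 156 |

ΔH ≈ −70 kJ

Bonds broken (reactants):
  C–H: 4 × 417 = 1668
  C=C: 1 × 631 = 631
  I–I: 1 × 156 = 156
  Σ(broken) = 2455 kJ
Bonds formed (products):
  C–C: 1 × 357 = 357
  C–H: 4 × 417 = 1668
  C–I: 2 × 250 = 500
  Σ(formed) = 2525 kJ
ΔH = Σ(broken) − Σ(formed) = 2455 − 2525 = −70 kJ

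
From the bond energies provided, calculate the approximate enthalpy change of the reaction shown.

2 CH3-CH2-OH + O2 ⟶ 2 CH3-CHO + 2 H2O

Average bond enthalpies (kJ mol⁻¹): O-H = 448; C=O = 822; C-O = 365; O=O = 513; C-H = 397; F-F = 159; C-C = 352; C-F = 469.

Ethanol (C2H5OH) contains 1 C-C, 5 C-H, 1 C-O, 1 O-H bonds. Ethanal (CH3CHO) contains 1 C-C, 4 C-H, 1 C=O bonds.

Bonds broken (reactants):
  C-C: 2 × 352 = 704
  C-H: 10 × 397 = 3970
  C-O: 2 × 365 = 730
  O-H: 2 × 448 = 896
  O=O: 1 × 513 = 513
  Σ(broken) = 6813 kJ
Bonds formed (products):
  C-C: 2 × 352 = 704
  C-H: 8 × 397 = 3176
  C=O: 2 × 822 = 1644
  O-H: 4 × 448 = 1792
  Σ(formed) = 7316 kJ
ΔH = Σ(broken) − Σ(formed) = 6813 − 7316 = −503 kJ

ΔH ≈ −503 kJ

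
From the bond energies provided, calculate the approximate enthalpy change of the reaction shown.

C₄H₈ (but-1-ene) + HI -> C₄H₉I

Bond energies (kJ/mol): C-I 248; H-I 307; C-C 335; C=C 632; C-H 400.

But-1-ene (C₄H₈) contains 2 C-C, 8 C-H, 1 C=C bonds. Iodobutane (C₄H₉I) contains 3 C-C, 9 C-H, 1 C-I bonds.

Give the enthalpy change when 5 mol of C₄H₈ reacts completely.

ΔH = −220 kJ

Bonds broken (reactants):
  C-C: 2 × 335 = 670
  C-H: 8 × 400 = 3200
  C=C: 1 × 632 = 632
  H-I: 1 × 307 = 307
  Σ(broken) = 4809 kJ
Bonds formed (products):
  C-C: 3 × 335 = 1005
  C-H: 9 × 400 = 3600
  C-I: 1 × 248 = 248
  Σ(formed) = 4853 kJ
ΔH = Σ(broken) − Σ(formed) = 4809 − 4853 = −44 kJ
For 5× the reaction as written: 5 × (−44) = −220 kJ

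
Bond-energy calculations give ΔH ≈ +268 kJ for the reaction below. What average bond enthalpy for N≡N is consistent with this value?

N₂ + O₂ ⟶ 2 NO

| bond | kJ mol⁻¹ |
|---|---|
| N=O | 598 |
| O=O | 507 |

D(N≡N) ≈ 957 kJ/mol

Let D be the N≡N bond energy.
Σ(broken) = 1×D + 1×507 = 507 + D
Σ(formed) = 2×598 = 1196
ΔH = Σ(broken) − Σ(formed) = (507 + D) − (1196) = −689 + D
Setting this equal to +268 kJ gives D = 957 kJ/mol.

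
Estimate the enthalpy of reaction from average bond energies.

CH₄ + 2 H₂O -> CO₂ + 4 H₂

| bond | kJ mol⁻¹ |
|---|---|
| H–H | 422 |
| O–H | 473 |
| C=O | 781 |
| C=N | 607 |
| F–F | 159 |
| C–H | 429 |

ΔH ≈ +358 kJ

Bonds broken (reactants):
  C–H: 4 × 429 = 1716
  O–H: 4 × 473 = 1892
  Σ(broken) = 3608 kJ
Bonds formed (products):
  C=O: 2 × 781 = 1562
  H–H: 4 × 422 = 1688
  Σ(formed) = 3250 kJ
ΔH = Σ(broken) − Σ(formed) = 3608 − 3250 = +358 kJ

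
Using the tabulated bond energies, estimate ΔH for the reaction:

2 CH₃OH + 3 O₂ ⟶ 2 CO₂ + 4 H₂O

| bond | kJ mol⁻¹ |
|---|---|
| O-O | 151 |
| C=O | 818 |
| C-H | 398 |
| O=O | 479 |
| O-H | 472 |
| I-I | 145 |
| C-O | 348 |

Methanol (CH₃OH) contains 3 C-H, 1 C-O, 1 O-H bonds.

ΔH ≈ −1583 kJ

Bonds broken (reactants):
  C-H: 6 × 398 = 2388
  C-O: 2 × 348 = 696
  O-H: 2 × 472 = 944
  O=O: 3 × 479 = 1437
  Σ(broken) = 5465 kJ
Bonds formed (products):
  C=O: 4 × 818 = 3272
  O-H: 8 × 472 = 3776
  Σ(formed) = 7048 kJ
ΔH = Σ(broken) − Σ(formed) = 5465 − 7048 = −1583 kJ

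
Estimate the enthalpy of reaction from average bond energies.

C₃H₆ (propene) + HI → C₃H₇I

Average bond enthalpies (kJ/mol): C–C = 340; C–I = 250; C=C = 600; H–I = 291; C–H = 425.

ΔH ≈ −124 kJ

Bonds broken (reactants):
  C–C: 1 × 340 = 340
  C–H: 6 × 425 = 2550
  C=C: 1 × 600 = 600
  H–I: 1 × 291 = 291
  Σ(broken) = 3781 kJ
Bonds formed (products):
  C–C: 2 × 340 = 680
  C–H: 7 × 425 = 2975
  C–I: 1 × 250 = 250
  Σ(formed) = 3905 kJ
ΔH = Σ(broken) − Σ(formed) = 3781 − 3905 = −124 kJ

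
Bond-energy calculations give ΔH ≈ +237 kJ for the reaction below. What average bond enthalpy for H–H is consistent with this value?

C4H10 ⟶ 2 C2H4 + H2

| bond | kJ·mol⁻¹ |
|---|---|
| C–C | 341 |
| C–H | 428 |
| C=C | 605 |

D(H–H) ≈ 432 kJ/mol

Let D be the H–H bond energy.
Σ(broken) = 3×341 + 10×428 = 5303
Σ(formed) = 8×428 + 2×605 + 1×D = 4634 + D
ΔH = Σ(broken) − Σ(formed) = (5303) − (4634 + D) = +669 − D
Setting this equal to +237 kJ gives D = 432 kJ/mol.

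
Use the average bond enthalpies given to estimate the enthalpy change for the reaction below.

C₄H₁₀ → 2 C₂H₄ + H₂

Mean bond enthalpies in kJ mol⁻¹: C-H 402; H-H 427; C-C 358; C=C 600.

ΔH ≈ +251 kJ

Bonds broken (reactants):
  C-C: 3 × 358 = 1074
  C-H: 10 × 402 = 4020
  Σ(broken) = 5094 kJ
Bonds formed (products):
  C-H: 8 × 402 = 3216
  C=C: 2 × 600 = 1200
  H-H: 1 × 427 = 427
  Σ(formed) = 4843 kJ
ΔH = Σ(broken) − Σ(formed) = 5094 − 4843 = +251 kJ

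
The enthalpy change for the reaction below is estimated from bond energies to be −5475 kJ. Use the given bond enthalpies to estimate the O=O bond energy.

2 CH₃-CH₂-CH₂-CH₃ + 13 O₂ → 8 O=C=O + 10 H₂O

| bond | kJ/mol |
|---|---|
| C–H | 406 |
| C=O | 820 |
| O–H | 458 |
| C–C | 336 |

Let D be the O=O bond energy.
Σ(broken) = 6×336 + 20×406 + 13×D = 10136 + 13D
Σ(formed) = 16×820 + 20×458 = 22280
ΔH = Σ(broken) − Σ(formed) = (10136 + 13D) − (22280) = −12144 + 13D
Setting this equal to −5475 kJ gives 13D = 6669, so D = 513 kJ/mol.

D(O=O) ≈ 513 kJ/mol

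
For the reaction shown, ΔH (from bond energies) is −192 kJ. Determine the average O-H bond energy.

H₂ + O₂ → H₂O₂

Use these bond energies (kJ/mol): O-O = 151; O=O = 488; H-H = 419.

D(O-H) ≈ 474 kJ/mol

Let D be the O-H bond energy.
Σ(broken) = 1×419 + 1×488 = 907
Σ(formed) = 2×D + 1×151 = 151 + 2D
ΔH = Σ(broken) − Σ(formed) = (907) − (151 + 2D) = +756 − 2D
Setting this equal to −192 kJ gives 2D = 948, so D = 474 kJ/mol.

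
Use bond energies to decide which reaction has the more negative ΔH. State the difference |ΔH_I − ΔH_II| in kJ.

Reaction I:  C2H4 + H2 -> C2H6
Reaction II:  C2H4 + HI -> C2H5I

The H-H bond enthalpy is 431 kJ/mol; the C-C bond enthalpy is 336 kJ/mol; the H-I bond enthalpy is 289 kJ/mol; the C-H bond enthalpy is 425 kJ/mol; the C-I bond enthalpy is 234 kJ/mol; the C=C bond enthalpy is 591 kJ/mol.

Reaction I:
  Bonds broken (reactants):
    C-H: 4 × 425 = 1700
    C=C: 1 × 591 = 591
    H-H: 1 × 431 = 431
    Σ(broken) = 2722 kJ
  Bonds formed (products):
    C-C: 1 × 336 = 336
    C-H: 6 × 425 = 2550
    Σ(formed) = 2886 kJ
  ΔH_I = 2722 − 2886 = −164 kJ
Reaction II:
  Bonds broken (reactants):
    C-H: 4 × 425 = 1700
    C=C: 1 × 591 = 591
    H-I: 1 × 289 = 289
    Σ(broken) = 2580 kJ
  Bonds formed (products):
    C-C: 1 × 336 = 336
    C-H: 5 × 425 = 2125
    C-I: 1 × 234 = 234
    Σ(formed) = 2695 kJ
  ΔH_II = 2580 − 2695 = −115 kJ
ΔH_I − ΔH_II = −49 kJ, so reaction I has the more negative ΔH; |ΔH_I − ΔH_II| = 49 kJ.

Reaction I, by 49 kJ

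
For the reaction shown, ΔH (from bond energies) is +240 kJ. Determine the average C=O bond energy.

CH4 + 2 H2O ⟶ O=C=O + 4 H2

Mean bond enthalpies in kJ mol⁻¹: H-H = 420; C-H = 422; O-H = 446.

Let D be the C=O bond energy.
Σ(broken) = 4×422 + 4×446 = 3472
Σ(formed) = 2×D + 4×420 = 1680 + 2D
ΔH = Σ(broken) − Σ(formed) = (3472) − (1680 + 2D) = +1792 − 2D
Setting this equal to +240 kJ gives 2D = 1552, so D = 776 kJ/mol.

D(C=O) ≈ 776 kJ/mol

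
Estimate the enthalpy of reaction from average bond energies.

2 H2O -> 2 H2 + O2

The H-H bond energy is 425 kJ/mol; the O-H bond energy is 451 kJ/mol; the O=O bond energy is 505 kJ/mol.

Bonds broken (reactants):
  O-H: 4 × 451 = 1804
  Σ(broken) = 1804 kJ
Bonds formed (products):
  H-H: 2 × 425 = 850
  O=O: 1 × 505 = 505
  Σ(formed) = 1355 kJ
ΔH = Σ(broken) − Σ(formed) = 1804 − 1355 = +449 kJ

ΔH ≈ +449 kJ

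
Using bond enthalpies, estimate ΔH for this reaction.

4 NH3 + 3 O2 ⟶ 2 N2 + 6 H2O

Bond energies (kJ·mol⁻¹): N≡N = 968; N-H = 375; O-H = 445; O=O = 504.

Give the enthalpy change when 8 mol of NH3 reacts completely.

ΔH = −2528 kJ

Bonds broken (reactants):
  N-H: 12 × 375 = 4500
  O=O: 3 × 504 = 1512
  Σ(broken) = 6012 kJ
Bonds formed (products):
  N≡N: 2 × 968 = 1936
  O-H: 12 × 445 = 5340
  Σ(formed) = 7276 kJ
ΔH = Σ(broken) − Σ(formed) = 6012 − 7276 = −1264 kJ
For 2× the reaction as written: 2 × (−1264) = −2528 kJ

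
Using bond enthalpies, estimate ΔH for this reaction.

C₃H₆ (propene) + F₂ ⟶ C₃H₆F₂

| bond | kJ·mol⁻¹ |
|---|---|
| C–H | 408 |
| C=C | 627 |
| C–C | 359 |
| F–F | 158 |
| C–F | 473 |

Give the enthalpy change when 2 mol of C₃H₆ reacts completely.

ΔH = −1040 kJ

Bonds broken (reactants):
  C–C: 1 × 359 = 359
  C–H: 6 × 408 = 2448
  C=C: 1 × 627 = 627
  F–F: 1 × 158 = 158
  Σ(broken) = 3592 kJ
Bonds formed (products):
  C–C: 2 × 359 = 718
  C–F: 2 × 473 = 946
  C–H: 6 × 408 = 2448
  Σ(formed) = 4112 kJ
ΔH = Σ(broken) − Σ(formed) = 3592 − 4112 = −520 kJ
For 2× the reaction as written: 2 × (−520) = −1040 kJ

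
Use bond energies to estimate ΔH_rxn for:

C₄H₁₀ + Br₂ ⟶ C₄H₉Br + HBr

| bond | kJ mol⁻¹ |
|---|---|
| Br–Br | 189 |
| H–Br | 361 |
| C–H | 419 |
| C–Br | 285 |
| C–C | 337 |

ΔH ≈ −38 kJ

Bonds broken (reactants):
  Br–Br: 1 × 189 = 189
  C–C: 3 × 337 = 1011
  C–H: 10 × 419 = 4190
  Σ(broken) = 5390 kJ
Bonds formed (products):
  C–Br: 1 × 285 = 285
  C–C: 3 × 337 = 1011
  C–H: 9 × 419 = 3771
  H–Br: 1 × 361 = 361
  Σ(formed) = 5428 kJ
ΔH = Σ(broken) − Σ(formed) = 5390 − 5428 = −38 kJ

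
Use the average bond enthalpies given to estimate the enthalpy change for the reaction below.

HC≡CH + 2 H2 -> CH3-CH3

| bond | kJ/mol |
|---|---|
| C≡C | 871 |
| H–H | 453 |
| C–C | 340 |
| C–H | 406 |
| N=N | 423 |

ΔH ≈ −187 kJ

Bonds broken (reactants):
  C≡C: 1 × 871 = 871
  C–H: 2 × 406 = 812
  H–H: 2 × 453 = 906
  Σ(broken) = 2589 kJ
Bonds formed (products):
  C–C: 1 × 340 = 340
  C–H: 6 × 406 = 2436
  Σ(formed) = 2776 kJ
ΔH = Σ(broken) − Σ(formed) = 2589 − 2776 = −187 kJ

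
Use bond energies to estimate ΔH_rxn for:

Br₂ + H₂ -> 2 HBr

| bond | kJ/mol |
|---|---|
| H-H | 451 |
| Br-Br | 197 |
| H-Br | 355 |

ΔH ≈ −62 kJ

Bonds broken (reactants):
  Br-Br: 1 × 197 = 197
  H-H: 1 × 451 = 451
  Σ(broken) = 648 kJ
Bonds formed (products):
  H-Br: 2 × 355 = 710
  Σ(formed) = 710 kJ
ΔH = Σ(broken) − Σ(formed) = 648 − 710 = −62 kJ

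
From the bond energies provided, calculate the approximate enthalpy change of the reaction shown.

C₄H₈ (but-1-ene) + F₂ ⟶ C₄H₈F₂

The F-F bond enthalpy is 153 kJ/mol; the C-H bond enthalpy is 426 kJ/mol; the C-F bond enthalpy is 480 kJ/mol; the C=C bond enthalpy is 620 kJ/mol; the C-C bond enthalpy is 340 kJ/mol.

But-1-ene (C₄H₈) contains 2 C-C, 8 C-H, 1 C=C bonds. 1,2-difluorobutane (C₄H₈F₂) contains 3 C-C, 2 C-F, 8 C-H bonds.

ΔH ≈ −527 kJ

Bonds broken (reactants):
  C-C: 2 × 340 = 680
  C-H: 8 × 426 = 3408
  C=C: 1 × 620 = 620
  F-F: 1 × 153 = 153
  Σ(broken) = 4861 kJ
Bonds formed (products):
  C-C: 3 × 340 = 1020
  C-F: 2 × 480 = 960
  C-H: 8 × 426 = 3408
  Σ(formed) = 5388 kJ
ΔH = Σ(broken) − Σ(formed) = 4861 − 5388 = −527 kJ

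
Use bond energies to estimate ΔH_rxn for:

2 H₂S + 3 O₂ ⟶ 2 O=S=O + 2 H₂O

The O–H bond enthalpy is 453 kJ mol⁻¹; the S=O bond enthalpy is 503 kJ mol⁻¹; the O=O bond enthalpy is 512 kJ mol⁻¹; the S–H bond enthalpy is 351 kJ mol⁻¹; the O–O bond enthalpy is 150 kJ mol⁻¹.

ΔH ≈ −884 kJ

Bonds broken (reactants):
  O=O: 3 × 512 = 1536
  S–H: 4 × 351 = 1404
  Σ(broken) = 2940 kJ
Bonds formed (products):
  O–H: 4 × 453 = 1812
  S=O: 4 × 503 = 2012
  Σ(formed) = 3824 kJ
ΔH = Σ(broken) − Σ(formed) = 2940 − 3824 = −884 kJ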